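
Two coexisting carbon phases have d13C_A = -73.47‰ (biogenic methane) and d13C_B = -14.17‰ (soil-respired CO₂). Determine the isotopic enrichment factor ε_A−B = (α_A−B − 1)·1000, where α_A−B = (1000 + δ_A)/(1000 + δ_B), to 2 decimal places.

α_A−B = (1000 + -73.47) / (1000 + -14.17) = 926.53 / 985.83 = 0.939848
ε_A−B = (0.939848 − 1) × 1000 = -60.152‰
(The approximation ε ≈ δ_A − δ_B would give -59.30‰.)

-60.15‰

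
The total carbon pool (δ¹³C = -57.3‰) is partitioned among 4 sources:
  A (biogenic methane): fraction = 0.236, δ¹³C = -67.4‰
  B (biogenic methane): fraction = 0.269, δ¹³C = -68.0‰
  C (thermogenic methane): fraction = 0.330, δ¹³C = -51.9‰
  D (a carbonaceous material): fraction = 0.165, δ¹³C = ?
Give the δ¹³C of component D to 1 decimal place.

Isotope mass balance: δ_bulk = Σ fᵢ·δᵢ.
-57.3 = 0.236×(-67.4) + 0.269×(-68.0) + 0.330×(-51.9) + 0.165×δ_D
0.165·δ_D = -57.3 − (-51.325) = -5.975
δ_D = -5.975 / 0.165 = -36.21‰

-36.2‰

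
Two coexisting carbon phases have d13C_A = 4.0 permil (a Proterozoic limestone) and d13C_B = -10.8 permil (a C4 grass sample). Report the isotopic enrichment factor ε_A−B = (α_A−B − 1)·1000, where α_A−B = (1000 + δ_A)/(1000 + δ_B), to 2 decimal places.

α_A−B = (1000 + 4.0) / (1000 + -10.8) = 1004.0 / 989.2 = 1.014962
ε_A−B = (1.014962 − 1) × 1000 = 14.962 permil
(The approximation ε ≈ δ_A − δ_B would give 14.8 permil.)

14.96 permil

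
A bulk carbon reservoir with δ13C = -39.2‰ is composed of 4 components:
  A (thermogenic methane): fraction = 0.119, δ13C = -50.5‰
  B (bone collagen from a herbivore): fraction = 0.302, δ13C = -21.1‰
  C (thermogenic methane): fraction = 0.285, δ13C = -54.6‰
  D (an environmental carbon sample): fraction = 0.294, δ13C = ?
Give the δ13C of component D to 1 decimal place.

-38.3‰

Isotope mass balance: δ_bulk = Σ fᵢ·δᵢ.
-39.2 = 0.119×(-50.5) + 0.302×(-21.1) + 0.285×(-54.6) + 0.294×δ_D
0.294·δ_D = -39.2 − (-27.943) = -11.257
δ_D = -11.257 / 0.294 = -38.29‰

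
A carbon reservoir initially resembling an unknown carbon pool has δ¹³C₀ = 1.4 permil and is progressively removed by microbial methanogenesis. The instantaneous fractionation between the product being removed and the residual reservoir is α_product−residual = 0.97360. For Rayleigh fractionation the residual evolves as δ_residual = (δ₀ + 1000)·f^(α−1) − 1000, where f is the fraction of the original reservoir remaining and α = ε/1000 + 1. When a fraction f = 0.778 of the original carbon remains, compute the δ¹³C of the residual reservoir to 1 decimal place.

8.1 permil

Rayleigh residual: δ_res = (δ₀ + 1000)·f^(α−1) − 1000
α − 1 = -0.02640
f^(α−1) = 0.778^(-0.02640) = 1.006649
δ_res = (1.4 + 1000) × 1.006649 − 1000 = 1008.058 − 1000 = 8.06 permil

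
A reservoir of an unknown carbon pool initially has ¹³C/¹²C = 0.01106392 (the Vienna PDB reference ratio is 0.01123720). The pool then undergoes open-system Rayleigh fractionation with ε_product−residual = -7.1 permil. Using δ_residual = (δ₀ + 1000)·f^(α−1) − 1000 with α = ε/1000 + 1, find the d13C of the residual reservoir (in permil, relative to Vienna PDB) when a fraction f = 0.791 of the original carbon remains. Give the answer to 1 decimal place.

-13.8 permil

δ₀ = (0.01106392/0.01123720 − 1)×1000 = (0.984580 − 1)×1000 = -15.420 permil
α − 1 = ε/1000 = -0.0071
f^(α−1) = 0.791^(-0.0071) = 1.001666
δ_res = (-15.420 + 1000) × 1.001666 − 1000 = 986.220 − 1000 = -13.78 permil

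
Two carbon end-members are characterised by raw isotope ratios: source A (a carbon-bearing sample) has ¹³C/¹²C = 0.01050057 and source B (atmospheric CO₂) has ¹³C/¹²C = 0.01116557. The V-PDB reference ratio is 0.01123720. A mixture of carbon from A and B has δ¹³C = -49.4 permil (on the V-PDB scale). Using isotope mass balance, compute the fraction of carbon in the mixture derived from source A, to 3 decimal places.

0.727

δ_A = (0.01050057/0.01123720 − 1)×1000 = (0.934447 − 1)×1000 = -65.553 permil
δ_B = (0.01116557/0.01123720 − 1)×1000 = (0.993626 − 1)×1000 = -6.374 permil
f_A = (δ_mix − δ_B)/(δ_A − δ_B) = (-49.4 − (-6.374))/(-65.553 − (-6.374))
f_A = -43.026 / -59.178 = 0.7270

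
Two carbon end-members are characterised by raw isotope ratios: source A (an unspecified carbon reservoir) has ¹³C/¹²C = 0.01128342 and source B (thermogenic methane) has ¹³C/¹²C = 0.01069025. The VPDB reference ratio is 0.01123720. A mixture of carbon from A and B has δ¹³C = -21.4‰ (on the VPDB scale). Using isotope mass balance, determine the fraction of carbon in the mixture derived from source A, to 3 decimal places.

0.517

δ_A = (0.01128342/0.01123720 − 1)×1000 = (1.004113 − 1)×1000 = 4.113‰
δ_B = (0.01069025/0.01123720 − 1)×1000 = (0.951327 − 1)×1000 = -48.673‰
f_A = (δ_mix − δ_B)/(δ_A − δ_B) = (-21.4 − (-48.673))/(4.113 − (-48.673))
f_A = 27.273 / 52.786 = 0.5167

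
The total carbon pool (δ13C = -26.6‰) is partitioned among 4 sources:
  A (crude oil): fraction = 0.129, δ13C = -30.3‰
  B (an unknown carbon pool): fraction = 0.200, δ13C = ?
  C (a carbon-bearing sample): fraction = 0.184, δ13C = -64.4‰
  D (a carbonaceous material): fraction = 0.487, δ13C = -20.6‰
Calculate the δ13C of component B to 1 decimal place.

Isotope mass balance: δ_bulk = Σ fᵢ·δᵢ.
-26.6 = 0.129×(-30.3) + 0.200×δ_B + 0.184×(-64.4) + 0.487×(-20.6)
0.200·δ_B = -26.6 − (-25.791) = -0.809
δ_B = -0.809 / 0.200 = -4.05‰

-4.0‰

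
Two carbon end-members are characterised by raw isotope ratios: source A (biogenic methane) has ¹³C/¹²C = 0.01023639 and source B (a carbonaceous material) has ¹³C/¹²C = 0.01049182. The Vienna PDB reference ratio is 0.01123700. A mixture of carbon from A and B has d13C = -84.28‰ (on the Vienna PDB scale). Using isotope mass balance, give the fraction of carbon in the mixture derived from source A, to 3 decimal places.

δ_A = (0.01023639/0.01123700 − 1)×1000 = (0.910954 − 1)×1000 = -89.046‰
δ_B = (0.01049182/0.01123700 − 1)×1000 = (0.933685 − 1)×1000 = -66.315‰
f_A = (δ_mix − δ_B)/(δ_A − δ_B) = (-84.28 − (-66.315))/(-89.046 − (-66.315))
f_A = -17.965 / -22.731 = 0.7903

0.790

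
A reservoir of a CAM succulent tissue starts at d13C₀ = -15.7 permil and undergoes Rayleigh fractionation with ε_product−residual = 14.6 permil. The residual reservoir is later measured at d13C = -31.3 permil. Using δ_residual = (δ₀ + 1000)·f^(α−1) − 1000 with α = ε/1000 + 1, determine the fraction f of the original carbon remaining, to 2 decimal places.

0.33

α − 1 = ε/1000 = 0.0146
(δ_res + 1000)/(δ₀ + 1000) = (-31.3 + 1000)/(-15.7 + 1000) = 968.7/984.3 = 0.984151
f = 0.984151^(1/0.0146) = exp(ln(0.984151)/0.0146) = exp(-0.01598/0.0146)
f = exp(-1.0942) = 0.3348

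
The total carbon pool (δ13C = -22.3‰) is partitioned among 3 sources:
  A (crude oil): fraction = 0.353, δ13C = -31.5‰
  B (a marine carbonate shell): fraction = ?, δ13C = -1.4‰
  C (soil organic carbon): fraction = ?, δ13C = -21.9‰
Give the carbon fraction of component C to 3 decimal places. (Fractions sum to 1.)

0.501

Let f_C and f_B be the unknown fractions; fractions sum to 1 so f_C + f_B = 0.647.
Mass balance: Σ fᵢ·δᵢ = δ_bulk ⇒ f_C·(-21.9) + f_B·(-1.4) = -22.3 − (-11.119) = -11.181
Substitute f_B = 0.647 − f_C:
f_C·(-21.9 − -1.4) = -11.181 − 0.647×(-1.4) = -10.275
f_C = -10.275 / -20.5 = 0.5012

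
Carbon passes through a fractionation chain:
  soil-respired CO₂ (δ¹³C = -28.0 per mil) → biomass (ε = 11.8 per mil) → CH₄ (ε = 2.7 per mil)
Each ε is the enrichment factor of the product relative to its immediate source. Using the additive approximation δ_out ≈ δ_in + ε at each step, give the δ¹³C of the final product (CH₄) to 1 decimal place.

-13.5 per mil

step 1: δ ≈ -28.0 + (11.8) = -16.2 per mil
step 2: δ ≈ -16.2 + (2.7) = -13.5 per mil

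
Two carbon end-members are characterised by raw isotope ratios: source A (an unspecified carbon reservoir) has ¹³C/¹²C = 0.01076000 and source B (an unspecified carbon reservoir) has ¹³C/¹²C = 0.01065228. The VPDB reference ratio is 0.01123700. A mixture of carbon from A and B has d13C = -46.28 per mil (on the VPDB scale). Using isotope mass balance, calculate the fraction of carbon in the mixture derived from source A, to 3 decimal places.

0.600

δ_A = (0.01076000/0.01123700 − 1)×1000 = (0.957551 − 1)×1000 = -42.449 per mil
δ_B = (0.01065228/0.01123700 − 1)×1000 = (0.947965 − 1)×1000 = -52.035 per mil
f_A = (δ_mix − δ_B)/(δ_A − δ_B) = (-46.28 − (-52.035))/(-42.449 − (-52.035))
f_A = 5.755 / 9.586 = 0.6004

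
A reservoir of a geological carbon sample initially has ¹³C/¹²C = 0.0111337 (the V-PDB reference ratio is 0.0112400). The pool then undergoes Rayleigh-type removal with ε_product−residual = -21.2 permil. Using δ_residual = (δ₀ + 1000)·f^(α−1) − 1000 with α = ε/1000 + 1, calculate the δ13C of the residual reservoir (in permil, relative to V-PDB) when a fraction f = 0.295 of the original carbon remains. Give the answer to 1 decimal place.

16.5 permil

δ₀ = (0.0111337/0.0112400 − 1)×1000 = (0.990543 − 1)×1000 = -9.457 permil
α − 1 = ε/1000 = -0.0212
f^(α−1) = 0.295^(-0.0212) = 1.026218
δ_res = (-9.457 + 1000) × 1.026218 − 1000 = 1016.513 − 1000 = 16.51 permil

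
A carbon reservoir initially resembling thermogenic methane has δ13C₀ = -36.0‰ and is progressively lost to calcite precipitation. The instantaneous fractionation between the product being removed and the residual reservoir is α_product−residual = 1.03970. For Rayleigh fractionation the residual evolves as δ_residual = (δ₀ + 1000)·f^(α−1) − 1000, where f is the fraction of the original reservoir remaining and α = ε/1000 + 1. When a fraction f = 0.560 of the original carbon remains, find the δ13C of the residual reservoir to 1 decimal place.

-57.9‰

Rayleigh residual: δ_res = (δ₀ + 1000)·f^(α−1) − 1000
α − 1 = 0.03970
f^(α−1) = 0.560^(0.03970) = 0.977244
δ_res = (-36.0 + 1000) × 0.977244 − 1000 = 942.063 − 1000 = -57.94‰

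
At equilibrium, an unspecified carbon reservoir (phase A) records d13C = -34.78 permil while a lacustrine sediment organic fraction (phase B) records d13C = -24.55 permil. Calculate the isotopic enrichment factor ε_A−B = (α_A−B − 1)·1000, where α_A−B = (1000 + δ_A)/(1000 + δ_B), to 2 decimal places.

α_A−B = (1000 + -34.78) / (1000 + -24.55) = 965.22 / 975.45 = 0.989513
ε_A−B = (0.989513 − 1) × 1000 = -10.487 permil
(The approximation ε ≈ δ_A − δ_B would give -10.23 permil.)

-10.49 permil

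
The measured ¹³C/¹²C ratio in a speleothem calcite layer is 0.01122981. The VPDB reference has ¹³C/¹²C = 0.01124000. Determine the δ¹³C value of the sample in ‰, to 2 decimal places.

δ¹³C = (R_sample / R_standard − 1) × 1000
R_sample / R_standard = 0.01122981 / 0.01124000 = 0.999093
δ¹³C = (0.999093 − 1) × 1000 = -0.907‰

-0.91‰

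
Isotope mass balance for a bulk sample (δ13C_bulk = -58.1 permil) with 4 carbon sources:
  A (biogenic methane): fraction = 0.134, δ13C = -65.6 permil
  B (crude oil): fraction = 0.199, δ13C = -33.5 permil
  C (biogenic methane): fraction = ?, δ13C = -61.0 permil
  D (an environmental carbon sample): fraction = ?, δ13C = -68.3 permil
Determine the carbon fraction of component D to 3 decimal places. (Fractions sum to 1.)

0.268

Let f_D and f_C be the unknown fractions; fractions sum to 1 so f_D + f_C = 0.667.
Mass balance: Σ fᵢ·δᵢ = δ_bulk ⇒ f_D·(-68.3) + f_C·(-61.0) = -58.1 − (-15.457) = -42.643
Substitute f_C = 0.667 − f_D:
f_D·(-68.3 − -61.0) = -42.643 − 0.667×(-61.0) = -1.956
f_D = -1.956 / -7.3 = 0.2680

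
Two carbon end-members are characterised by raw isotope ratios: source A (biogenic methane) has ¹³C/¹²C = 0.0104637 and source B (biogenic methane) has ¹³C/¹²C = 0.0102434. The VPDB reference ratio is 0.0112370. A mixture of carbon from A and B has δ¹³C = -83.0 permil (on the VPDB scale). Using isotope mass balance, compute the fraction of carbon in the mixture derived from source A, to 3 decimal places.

0.277

δ_A = (0.0104637/0.0112370 − 1)×1000 = (0.931183 − 1)×1000 = -68.817 permil
δ_B = (0.0102434/0.0112370 − 1)×1000 = (0.911578 − 1)×1000 = -88.422 permil
f_A = (δ_mix − δ_B)/(δ_A − δ_B) = (-83.0 − (-88.422))/(-68.817 − (-88.422))
f_A = 5.422 / 19.605 = 0.2766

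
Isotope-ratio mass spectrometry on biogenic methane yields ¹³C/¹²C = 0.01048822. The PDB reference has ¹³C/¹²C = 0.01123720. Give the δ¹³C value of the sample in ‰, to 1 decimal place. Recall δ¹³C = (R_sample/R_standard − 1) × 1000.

δ¹³C = (R_sample / R_standard − 1) × 1000
R_sample / R_standard = 0.01048822 / 0.01123720 = 0.933348
δ¹³C = (0.933348 − 1) × 1000 = -66.65‰

-66.7‰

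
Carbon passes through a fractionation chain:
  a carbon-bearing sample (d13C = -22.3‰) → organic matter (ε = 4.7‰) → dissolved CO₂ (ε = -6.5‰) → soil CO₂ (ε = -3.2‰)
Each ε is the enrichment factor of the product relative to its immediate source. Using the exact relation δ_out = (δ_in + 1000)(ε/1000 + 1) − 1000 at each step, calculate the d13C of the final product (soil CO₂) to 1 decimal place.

step 1: δ = (-22.30 + 1000)·(4.7/1000 + 1) − 1000 = -17.70‰
step 2: δ = (-17.70 + 1000)·(-6.5/1000 + 1) − 1000 = -24.09‰
step 3: δ = (-24.09 + 1000)·(-3.2/1000 + 1) − 1000 = -27.21‰

-27.2‰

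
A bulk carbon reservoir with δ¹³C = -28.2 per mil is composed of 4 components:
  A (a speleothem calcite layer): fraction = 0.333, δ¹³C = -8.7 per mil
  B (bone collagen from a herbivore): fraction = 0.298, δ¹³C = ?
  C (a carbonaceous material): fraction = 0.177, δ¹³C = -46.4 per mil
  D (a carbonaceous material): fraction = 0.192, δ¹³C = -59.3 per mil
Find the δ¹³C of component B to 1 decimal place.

Isotope mass balance: δ_bulk = Σ fᵢ·δᵢ.
-28.2 = 0.333×(-8.7) + 0.298×δ_B + 0.177×(-46.4) + 0.192×(-59.3)
0.298·δ_B = -28.2 − (-22.495) = -5.704
δ_B = -5.704 / 0.298 = -19.14 per mil

-19.1 per mil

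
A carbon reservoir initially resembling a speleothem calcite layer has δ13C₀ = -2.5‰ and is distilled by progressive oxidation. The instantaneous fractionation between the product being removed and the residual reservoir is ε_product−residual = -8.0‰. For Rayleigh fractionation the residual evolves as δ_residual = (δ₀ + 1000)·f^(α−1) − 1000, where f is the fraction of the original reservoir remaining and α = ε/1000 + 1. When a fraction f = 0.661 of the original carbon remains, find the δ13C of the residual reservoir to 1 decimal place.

0.8‰

Rayleigh residual: δ_res = (δ₀ + 1000)·f^(α−1) − 1000
α = ε/1000 + 1 = 0.99200, so α − 1 = -0.00800
f^(α−1) = 0.661^(-0.00800) = 1.003318
δ_res = (-2.5 + 1000) × 1.003318 − 1000 = 1000.809 − 1000 = 0.81‰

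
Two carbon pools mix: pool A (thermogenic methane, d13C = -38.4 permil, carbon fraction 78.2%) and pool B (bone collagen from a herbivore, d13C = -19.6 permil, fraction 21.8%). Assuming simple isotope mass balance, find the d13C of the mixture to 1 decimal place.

δ_mix = f_A·δ_A + f_B·δ_B
δ_mix = 0.782 × (-38.4) + 0.218 × (-19.6)
δ_mix = -30.03 + -4.27 = -34.30 permil

-34.3 permil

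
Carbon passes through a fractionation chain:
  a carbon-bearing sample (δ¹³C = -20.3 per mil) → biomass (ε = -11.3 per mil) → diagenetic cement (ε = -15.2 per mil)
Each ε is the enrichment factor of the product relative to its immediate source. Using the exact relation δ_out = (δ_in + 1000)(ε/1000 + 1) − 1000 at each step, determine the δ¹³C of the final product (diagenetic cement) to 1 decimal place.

-46.1 per mil

step 1: δ = (-20.30 + 1000)·(-11.3/1000 + 1) − 1000 = -31.37 per mil
step 2: δ = (-31.37 + 1000)·(-15.2/1000 + 1) − 1000 = -46.09 per mil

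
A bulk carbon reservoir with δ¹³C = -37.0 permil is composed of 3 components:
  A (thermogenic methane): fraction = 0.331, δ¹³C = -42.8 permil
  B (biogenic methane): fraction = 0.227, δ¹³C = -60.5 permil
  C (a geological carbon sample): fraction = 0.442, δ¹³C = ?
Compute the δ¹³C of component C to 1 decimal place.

-20.6 permil

Isotope mass balance: δ_bulk = Σ fᵢ·δᵢ.
-37.0 = 0.331×(-42.8) + 0.227×(-60.5) + 0.442×δ_C
0.442·δ_C = -37.0 − (-27.900) = -9.100
δ_C = -9.100 / 0.442 = -20.59 permil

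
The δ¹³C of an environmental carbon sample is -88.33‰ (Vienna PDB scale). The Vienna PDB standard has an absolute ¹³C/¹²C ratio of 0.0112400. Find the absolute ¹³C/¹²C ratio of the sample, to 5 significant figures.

R_sample = R_standard × (δ¹³C/1000 + 1)
R_sample = 0.0112400 × (-88.33/1000 + 1) = 0.0112400 × 0.911670
R_sample = 0.0102472

0.010247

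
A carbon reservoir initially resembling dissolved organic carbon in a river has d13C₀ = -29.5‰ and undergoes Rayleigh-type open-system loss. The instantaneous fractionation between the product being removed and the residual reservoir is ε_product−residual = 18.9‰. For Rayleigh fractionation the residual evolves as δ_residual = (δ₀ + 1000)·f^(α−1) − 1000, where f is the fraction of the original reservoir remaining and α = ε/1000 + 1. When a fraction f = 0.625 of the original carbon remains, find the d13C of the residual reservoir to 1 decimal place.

-38.1‰

Rayleigh residual: δ_res = (δ₀ + 1000)·f^(α−1) − 1000
α = ε/1000 + 1 = 1.01890, so α − 1 = 0.01890
f^(α−1) = 0.625^(0.01890) = 0.991156
δ_res = (-29.5 + 1000) × 0.991156 − 1000 = 961.917 − 1000 = -38.08‰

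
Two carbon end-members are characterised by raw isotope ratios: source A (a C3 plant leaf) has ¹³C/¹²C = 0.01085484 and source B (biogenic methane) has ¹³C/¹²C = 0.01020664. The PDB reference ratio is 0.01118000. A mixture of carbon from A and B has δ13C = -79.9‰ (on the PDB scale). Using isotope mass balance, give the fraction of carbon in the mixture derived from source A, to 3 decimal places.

0.124

δ_A = (0.01085484/0.01118000 − 1)×1000 = (0.970916 − 1)×1000 = -29.084‰
δ_B = (0.01020664/0.01118000 − 1)×1000 = (0.912937 − 1)×1000 = -87.063‰
f_A = (δ_mix − δ_B)/(δ_A − δ_B) = (-79.9 − (-87.063))/(-29.084 − (-87.063))
f_A = 7.163 / 57.979 = 0.1235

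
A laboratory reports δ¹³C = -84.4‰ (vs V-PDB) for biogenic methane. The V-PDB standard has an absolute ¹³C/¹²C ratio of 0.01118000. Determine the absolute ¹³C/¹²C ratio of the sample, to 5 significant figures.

0.010236

R_sample = R_standard × (δ¹³C/1000 + 1)
R_sample = 0.01118000 × (-84.4/1000 + 1) = 0.01118000 × 0.915600
R_sample = 0.0102364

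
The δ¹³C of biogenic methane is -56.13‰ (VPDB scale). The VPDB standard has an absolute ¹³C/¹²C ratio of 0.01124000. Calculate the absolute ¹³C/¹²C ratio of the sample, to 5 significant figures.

0.010609

R_sample = R_standard × (δ¹³C/1000 + 1)
R_sample = 0.01124000 × (-56.13/1000 + 1) = 0.01124000 × 0.943870
R_sample = 0.0106091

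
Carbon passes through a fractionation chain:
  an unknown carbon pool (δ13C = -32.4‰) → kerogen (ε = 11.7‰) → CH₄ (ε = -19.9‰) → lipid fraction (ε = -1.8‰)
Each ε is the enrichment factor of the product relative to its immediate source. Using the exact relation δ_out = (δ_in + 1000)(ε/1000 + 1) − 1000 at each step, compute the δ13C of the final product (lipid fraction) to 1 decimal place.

-42.3‰

step 1: δ = (-32.40 + 1000)·(11.7/1000 + 1) − 1000 = -21.08‰
step 2: δ = (-21.08 + 1000)·(-19.9/1000 + 1) − 1000 = -40.56‰
step 3: δ = (-40.56 + 1000)·(-1.8/1000 + 1) − 1000 = -42.29‰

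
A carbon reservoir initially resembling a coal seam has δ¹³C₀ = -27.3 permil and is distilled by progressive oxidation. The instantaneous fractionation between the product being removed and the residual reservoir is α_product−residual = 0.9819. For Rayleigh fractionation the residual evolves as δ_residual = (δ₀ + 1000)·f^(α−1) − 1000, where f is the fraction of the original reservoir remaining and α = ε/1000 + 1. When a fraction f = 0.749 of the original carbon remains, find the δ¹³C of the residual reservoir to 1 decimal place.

Rayleigh residual: δ_res = (δ₀ + 1000)·f^(α−1) − 1000
α − 1 = -0.01810
f^(α−1) = 0.749^(-0.01810) = 1.005245
δ_res = (-27.3 + 1000) × 1.005245 − 1000 = 977.802 − 1000 = -22.20 permil

-22.2 permil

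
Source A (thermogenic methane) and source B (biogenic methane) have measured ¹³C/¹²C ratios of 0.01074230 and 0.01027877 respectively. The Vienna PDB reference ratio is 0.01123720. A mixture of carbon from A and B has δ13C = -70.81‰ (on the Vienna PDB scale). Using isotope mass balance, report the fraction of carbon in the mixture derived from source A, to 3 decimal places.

0.351

δ_A = (0.01074230/0.01123720 − 1)×1000 = (0.955959 − 1)×1000 = -44.041‰
δ_B = (0.01027877/0.01123720 − 1)×1000 = (0.914709 − 1)×1000 = -85.291‰
f_A = (δ_mix − δ_B)/(δ_A − δ_B) = (-70.81 − (-85.291))/(-44.041 − (-85.291))
f_A = 14.481 / 41.250 = 0.3511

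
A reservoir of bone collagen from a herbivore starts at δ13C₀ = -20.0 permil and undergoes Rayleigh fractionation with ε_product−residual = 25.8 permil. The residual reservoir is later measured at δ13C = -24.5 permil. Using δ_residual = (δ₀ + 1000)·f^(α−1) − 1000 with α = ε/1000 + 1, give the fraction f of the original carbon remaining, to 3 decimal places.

α − 1 = ε/1000 = 0.0258
(δ_res + 1000)/(δ₀ + 1000) = (-24.5 + 1000)/(-20.0 + 1000) = 975.5/980.0 = 0.995408
f = 0.995408^(1/0.0258) = exp(ln(0.995408)/0.0258) = exp(-0.00460/0.0258)
f = exp(-0.1784) = 0.8366

0.837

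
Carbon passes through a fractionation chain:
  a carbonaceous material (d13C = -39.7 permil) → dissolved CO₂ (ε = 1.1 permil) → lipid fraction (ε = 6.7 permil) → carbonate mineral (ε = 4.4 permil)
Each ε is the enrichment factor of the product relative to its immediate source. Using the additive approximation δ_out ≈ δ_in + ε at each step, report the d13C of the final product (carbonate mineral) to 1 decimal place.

step 1: δ ≈ -39.7 + (1.1) = -38.6 permil
step 2: δ ≈ -38.6 + (6.7) = -31.9 permil
step 3: δ ≈ -31.9 + (4.4) = -27.5 permil

-27.5 permil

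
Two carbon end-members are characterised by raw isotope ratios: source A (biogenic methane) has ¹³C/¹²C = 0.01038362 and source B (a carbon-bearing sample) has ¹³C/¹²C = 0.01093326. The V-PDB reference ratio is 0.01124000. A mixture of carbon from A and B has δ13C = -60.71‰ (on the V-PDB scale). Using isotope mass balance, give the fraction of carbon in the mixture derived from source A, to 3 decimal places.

δ_A = (0.01038362/0.01124000 − 1)×1000 = (0.923810 − 1)×1000 = -76.190‰
δ_B = (0.01093326/0.01124000 − 1)×1000 = (0.972710 − 1)×1000 = -27.290‰
f_A = (δ_mix − δ_B)/(δ_A − δ_B) = (-60.71 − (-27.290))/(-76.190 − (-27.290))
f_A = -33.420 / -48.900 = 0.6834

0.683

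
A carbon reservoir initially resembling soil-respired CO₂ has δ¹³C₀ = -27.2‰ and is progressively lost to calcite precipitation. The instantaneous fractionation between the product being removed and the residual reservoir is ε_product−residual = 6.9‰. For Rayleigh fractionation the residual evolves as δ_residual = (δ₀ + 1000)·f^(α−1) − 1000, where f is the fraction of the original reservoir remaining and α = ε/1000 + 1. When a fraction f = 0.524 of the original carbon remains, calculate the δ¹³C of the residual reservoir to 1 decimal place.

Rayleigh residual: δ_res = (δ₀ + 1000)·f^(α−1) − 1000
α = ε/1000 + 1 = 1.00690, so α − 1 = 0.00690
f^(α−1) = 0.524^(0.00690) = 0.995551
δ_res = (-27.2 + 1000) × 0.995551 − 1000 = 968.472 − 1000 = -31.53‰

-31.5‰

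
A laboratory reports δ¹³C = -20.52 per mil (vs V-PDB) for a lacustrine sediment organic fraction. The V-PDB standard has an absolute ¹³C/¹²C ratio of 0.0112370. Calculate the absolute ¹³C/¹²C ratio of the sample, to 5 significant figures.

0.011006

R_sample = R_standard × (δ¹³C/1000 + 1)
R_sample = 0.0112370 × (-20.52/1000 + 1) = 0.0112370 × 0.979480
R_sample = 0.0110064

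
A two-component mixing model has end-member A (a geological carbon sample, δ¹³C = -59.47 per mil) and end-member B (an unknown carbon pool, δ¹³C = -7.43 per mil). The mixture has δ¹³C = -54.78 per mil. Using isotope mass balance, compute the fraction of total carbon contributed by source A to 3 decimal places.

0.910

δ_mix = f_A·δ_A + (1 − f_A)·δ_B  ⇒  f_A = (δ_mix − δ_B)/(δ_A − δ_B)
f_A = (-54.78 − (-7.43)) / (-59.47 − (-7.43))
f_A = -47.35 / -52.04 = 0.9099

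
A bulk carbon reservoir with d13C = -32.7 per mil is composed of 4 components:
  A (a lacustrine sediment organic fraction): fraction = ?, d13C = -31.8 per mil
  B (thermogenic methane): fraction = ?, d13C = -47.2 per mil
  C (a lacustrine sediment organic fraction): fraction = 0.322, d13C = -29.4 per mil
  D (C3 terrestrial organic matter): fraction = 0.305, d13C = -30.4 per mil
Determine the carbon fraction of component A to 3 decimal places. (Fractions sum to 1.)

Let f_A and f_B be the unknown fractions; fractions sum to 1 so f_A + f_B = 0.373.
Mass balance: Σ fᵢ·δᵢ = δ_bulk ⇒ f_A·(-31.8) + f_B·(-47.2) = -32.7 − (-18.739) = -13.961
Substitute f_B = 0.373 − f_A:
f_A·(-31.8 − -47.2) = -13.961 − 0.373×(-47.2) = 3.644
f_A = 3.644 / 15.4 = 0.2366

0.237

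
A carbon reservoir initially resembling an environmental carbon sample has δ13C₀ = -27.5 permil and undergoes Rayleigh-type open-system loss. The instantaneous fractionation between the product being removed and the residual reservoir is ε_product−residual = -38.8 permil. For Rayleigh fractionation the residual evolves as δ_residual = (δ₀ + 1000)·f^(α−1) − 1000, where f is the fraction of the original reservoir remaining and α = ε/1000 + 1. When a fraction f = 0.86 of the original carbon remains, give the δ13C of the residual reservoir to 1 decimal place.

Rayleigh residual: δ_res = (δ₀ + 1000)·f^(α−1) − 1000
α = ε/1000 + 1 = 0.96120, so α − 1 = -0.03880
f^(α−1) = 0.86^(-0.03880) = 1.005869
δ_res = (-27.5 + 1000) × 1.005869 − 1000 = 978.208 − 1000 = -21.79 permil

-21.8 permil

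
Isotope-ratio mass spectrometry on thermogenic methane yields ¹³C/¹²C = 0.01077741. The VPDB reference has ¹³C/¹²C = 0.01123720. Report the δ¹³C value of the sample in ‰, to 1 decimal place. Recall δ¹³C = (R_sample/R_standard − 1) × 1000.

δ¹³C = (R_sample / R_standard − 1) × 1000
R_sample / R_standard = 0.01077741 / 0.01123720 = 0.959083
δ¹³C = (0.959083 − 1) × 1000 = -40.92‰

-40.9‰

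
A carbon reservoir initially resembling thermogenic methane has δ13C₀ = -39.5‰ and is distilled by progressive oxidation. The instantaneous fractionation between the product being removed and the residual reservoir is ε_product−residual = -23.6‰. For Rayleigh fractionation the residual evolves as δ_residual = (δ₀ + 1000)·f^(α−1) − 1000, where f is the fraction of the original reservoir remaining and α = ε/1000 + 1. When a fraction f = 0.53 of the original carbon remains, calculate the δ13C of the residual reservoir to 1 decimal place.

Rayleigh residual: δ_res = (δ₀ + 1000)·f^(α−1) − 1000
α = ε/1000 + 1 = 0.97640, so α − 1 = -0.02360
f^(α−1) = 0.53^(-0.02360) = 1.015096
δ_res = (-39.5 + 1000) × 1.015096 − 1000 = 975.000 − 1000 = -25.00‰

-25.0‰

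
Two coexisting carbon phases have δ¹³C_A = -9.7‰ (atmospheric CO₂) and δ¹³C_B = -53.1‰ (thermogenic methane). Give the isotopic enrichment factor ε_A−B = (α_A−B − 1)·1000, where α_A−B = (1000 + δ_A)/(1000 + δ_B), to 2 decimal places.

45.83‰

α_A−B = (1000 + -9.7) / (1000 + -53.1) = 990.3 / 946.9 = 1.045834
ε_A−B = (1.045834 − 1) × 1000 = 45.834‰
(The approximation ε ≈ δ_A − δ_B would give 43.4‰.)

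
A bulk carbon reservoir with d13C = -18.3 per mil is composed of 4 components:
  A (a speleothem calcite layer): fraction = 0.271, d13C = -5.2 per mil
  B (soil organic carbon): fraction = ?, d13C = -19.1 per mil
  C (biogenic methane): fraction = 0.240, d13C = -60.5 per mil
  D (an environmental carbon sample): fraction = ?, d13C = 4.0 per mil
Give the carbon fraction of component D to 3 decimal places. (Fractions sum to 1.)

Let f_D and f_B be the unknown fractions; fractions sum to 1 so f_D + f_B = 0.489.
Mass balance: Σ fᵢ·δᵢ = δ_bulk ⇒ f_D·(4.0) + f_B·(-19.1) = -18.3 − (-15.929) = -2.371
Substitute f_B = 0.489 − f_D:
f_D·(4.0 − -19.1) = -2.371 − 0.489×(-19.1) = 6.969
f_D = 6.969 / 23.1 = 0.3017

0.302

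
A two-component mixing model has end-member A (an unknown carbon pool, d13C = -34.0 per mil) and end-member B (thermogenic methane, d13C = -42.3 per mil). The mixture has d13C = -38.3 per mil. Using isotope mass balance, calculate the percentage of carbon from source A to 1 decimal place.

48.2%

δ_mix = f_A·δ_A + (1 − f_A)·δ_B  ⇒  f_A = (δ_mix − δ_B)/(δ_A − δ_B)
f_A = (-38.3 − (-42.3)) / (-34.0 − (-42.3))
f_A = 4.0 / 8.3 = 0.4819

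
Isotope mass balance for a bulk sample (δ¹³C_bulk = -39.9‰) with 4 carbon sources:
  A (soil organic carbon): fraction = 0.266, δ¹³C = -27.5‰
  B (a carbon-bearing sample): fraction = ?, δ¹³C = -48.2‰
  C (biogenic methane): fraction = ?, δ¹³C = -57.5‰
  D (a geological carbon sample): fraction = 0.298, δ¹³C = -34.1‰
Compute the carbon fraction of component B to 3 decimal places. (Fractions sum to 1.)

0.285

Let f_B and f_C be the unknown fractions; fractions sum to 1 so f_B + f_C = 0.436.
Mass balance: Σ fᵢ·δᵢ = δ_bulk ⇒ f_B·(-48.2) + f_C·(-57.5) = -39.9 − (-17.477) = -22.423
Substitute f_C = 0.436 − f_B:
f_B·(-48.2 − -57.5) = -22.423 − 0.436×(-57.5) = 2.647
f_B = 2.647 / 9.3 = 0.2846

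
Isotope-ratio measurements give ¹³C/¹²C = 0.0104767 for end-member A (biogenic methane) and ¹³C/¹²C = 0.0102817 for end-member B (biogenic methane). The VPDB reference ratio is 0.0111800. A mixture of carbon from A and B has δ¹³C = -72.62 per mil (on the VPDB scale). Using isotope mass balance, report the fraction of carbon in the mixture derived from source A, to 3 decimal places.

0.443

δ_A = (0.0104767/0.0111800 − 1)×1000 = (0.937093 − 1)×1000 = -62.907 per mil
δ_B = (0.0102817/0.0111800 − 1)×1000 = (0.919651 − 1)×1000 = -80.349 per mil
f_A = (δ_mix − δ_B)/(δ_A − δ_B) = (-72.62 − (-80.349))/(-62.907 − (-80.349))
f_A = 7.729 / 17.442 = 0.4431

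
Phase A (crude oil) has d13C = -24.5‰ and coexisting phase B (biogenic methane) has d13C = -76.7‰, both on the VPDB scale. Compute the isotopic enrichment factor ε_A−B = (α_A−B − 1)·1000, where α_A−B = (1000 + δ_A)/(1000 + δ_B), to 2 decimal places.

56.54‰

α_A−B = (1000 + -24.5) / (1000 + -76.7) = 975.5 / 923.3 = 1.056536
ε_A−B = (1.056536 − 1) × 1000 = 56.536‰
(The approximation ε ≈ δ_A − δ_B would give 52.2‰.)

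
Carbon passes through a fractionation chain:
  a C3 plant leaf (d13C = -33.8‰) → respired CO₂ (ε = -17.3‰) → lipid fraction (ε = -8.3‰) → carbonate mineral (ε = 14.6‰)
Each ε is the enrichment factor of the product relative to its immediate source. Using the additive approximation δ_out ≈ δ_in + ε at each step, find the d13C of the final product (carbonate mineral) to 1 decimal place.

step 1: δ ≈ -33.8 + (-17.3) = -51.1‰
step 2: δ ≈ -51.1 + (-8.3) = -59.4‰
step 3: δ ≈ -59.4 + (14.6) = -44.8‰

-44.8‰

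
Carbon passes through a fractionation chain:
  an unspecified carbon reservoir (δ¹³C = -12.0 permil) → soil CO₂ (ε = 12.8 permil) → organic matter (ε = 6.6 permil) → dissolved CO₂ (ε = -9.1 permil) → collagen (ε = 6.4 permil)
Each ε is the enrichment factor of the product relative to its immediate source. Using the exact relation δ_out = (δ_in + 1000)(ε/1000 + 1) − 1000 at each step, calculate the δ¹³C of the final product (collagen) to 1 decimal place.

step 1: δ = (-12.00 + 1000)·(12.8/1000 + 1) − 1000 = 0.65 permil
step 2: δ = (0.65 + 1000)·(6.6/1000 + 1) − 1000 = 7.25 permil
step 3: δ = (7.25 + 1000)·(-9.1/1000 + 1) − 1000 = -1.92 permil
step 4: δ = (-1.92 + 1000)·(6.4/1000 + 1) − 1000 = 4.47 permil

4.5 permil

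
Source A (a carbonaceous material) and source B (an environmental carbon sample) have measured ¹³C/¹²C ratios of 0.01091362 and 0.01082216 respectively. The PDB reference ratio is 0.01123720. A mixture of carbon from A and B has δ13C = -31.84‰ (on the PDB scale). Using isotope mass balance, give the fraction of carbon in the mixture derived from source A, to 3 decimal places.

δ_A = (0.01091362/0.01123720 − 1)×1000 = (0.971205 − 1)×1000 = -28.795‰
δ_B = (0.01082216/0.01123720 − 1)×1000 = (0.963066 − 1)×1000 = -36.934‰
f_A = (δ_mix − δ_B)/(δ_A − δ_B) = (-31.84 − (-36.934))/(-28.795 − (-36.934))
f_A = 5.094 / 8.139 = 0.6259

0.626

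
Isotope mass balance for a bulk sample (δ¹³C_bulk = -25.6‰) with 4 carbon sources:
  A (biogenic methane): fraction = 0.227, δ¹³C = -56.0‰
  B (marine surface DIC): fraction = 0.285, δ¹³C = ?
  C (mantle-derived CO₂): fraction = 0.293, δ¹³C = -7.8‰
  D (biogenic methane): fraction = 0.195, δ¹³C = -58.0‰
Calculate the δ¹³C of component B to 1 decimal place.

Isotope mass balance: δ_bulk = Σ fᵢ·δᵢ.
-25.6 = 0.227×(-56.0) + 0.285×δ_B + 0.293×(-7.8) + 0.195×(-58.0)
0.285·δ_B = -25.6 − (-26.307) = 0.707
δ_B = 0.707 / 0.285 = 2.48‰

2.5‰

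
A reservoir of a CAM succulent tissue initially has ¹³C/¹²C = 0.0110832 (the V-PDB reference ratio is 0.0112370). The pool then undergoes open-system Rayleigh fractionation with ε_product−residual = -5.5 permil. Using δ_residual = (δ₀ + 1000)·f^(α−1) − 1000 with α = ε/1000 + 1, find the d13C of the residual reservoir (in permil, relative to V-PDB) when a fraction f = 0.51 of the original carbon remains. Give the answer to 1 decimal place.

-10.0 permil

δ₀ = (0.0110832/0.0112370 − 1)×1000 = (0.986313 − 1)×1000 = -13.687 permil
α − 1 = ε/1000 = -0.0055
f^(α−1) = 0.51^(-0.0055) = 1.003710
δ_res = (-13.687 + 1000) × 1.003710 − 1000 = 989.973 − 1000 = -10.03 permil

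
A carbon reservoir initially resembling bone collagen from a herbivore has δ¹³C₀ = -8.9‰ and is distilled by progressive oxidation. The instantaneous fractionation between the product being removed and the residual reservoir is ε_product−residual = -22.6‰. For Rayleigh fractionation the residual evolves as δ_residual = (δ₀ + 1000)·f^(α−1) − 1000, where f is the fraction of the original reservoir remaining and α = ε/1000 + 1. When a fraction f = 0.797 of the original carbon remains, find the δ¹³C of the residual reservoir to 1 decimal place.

-3.8‰

Rayleigh residual: δ_res = (δ₀ + 1000)·f^(α−1) − 1000
α = ε/1000 + 1 = 0.97740, so α − 1 = -0.02260
f^(α−1) = 0.797^(-0.02260) = 1.005141
δ_res = (-8.9 + 1000) × 1.005141 − 1000 = 996.195 − 1000 = -3.80‰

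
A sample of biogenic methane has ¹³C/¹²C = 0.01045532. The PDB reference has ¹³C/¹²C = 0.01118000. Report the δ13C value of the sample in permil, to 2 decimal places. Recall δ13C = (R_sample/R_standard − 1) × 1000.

-64.82 permil

δ13C = (R_sample / R_standard − 1) × 1000
R_sample / R_standard = 0.01045532 / 0.01118000 = 0.935181
δ13C = (0.935181 − 1) × 1000 = -64.819 permil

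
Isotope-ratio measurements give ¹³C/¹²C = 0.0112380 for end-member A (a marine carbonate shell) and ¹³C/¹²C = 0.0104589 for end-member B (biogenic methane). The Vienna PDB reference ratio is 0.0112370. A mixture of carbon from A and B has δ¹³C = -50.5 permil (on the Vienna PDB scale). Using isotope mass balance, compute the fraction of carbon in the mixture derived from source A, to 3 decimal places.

δ_A = (0.0112380/0.0112370 − 1)×1000 = (1.000089 − 1)×1000 = 0.089 permil
δ_B = (0.0104589/0.0112370 − 1)×1000 = (0.930756 − 1)×1000 = -69.244 permil
f_A = (δ_mix − δ_B)/(δ_A − δ_B) = (-50.5 − (-69.244))/(0.089 − (-69.244))
f_A = 18.744 / 69.333 = 0.2704

0.270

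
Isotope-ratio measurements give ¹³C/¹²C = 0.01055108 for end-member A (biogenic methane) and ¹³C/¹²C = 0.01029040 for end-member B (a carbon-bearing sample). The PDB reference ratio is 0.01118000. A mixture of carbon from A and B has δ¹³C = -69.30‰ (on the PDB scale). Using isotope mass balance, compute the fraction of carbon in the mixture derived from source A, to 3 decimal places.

δ_A = (0.01055108/0.01118000 − 1)×1000 = (0.943746 − 1)×1000 = -56.254‰
δ_B = (0.01029040/0.01118000 − 1)×1000 = (0.920429 − 1)×1000 = -79.571‰
f_A = (δ_mix − δ_B)/(δ_A − δ_B) = (-69.30 − (-79.571))/(-56.254 − (-79.571))
f_A = 10.271 / 23.317 = 0.4405

0.440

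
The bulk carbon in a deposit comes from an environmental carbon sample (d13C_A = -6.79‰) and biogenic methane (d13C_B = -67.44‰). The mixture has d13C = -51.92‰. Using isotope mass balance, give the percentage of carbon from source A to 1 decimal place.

25.6%

δ_mix = f_A·δ_A + (1 − f_A)·δ_B  ⇒  f_A = (δ_mix − δ_B)/(δ_A − δ_B)
f_A = (-51.92 − (-67.44)) / (-6.79 − (-67.44))
f_A = 15.52 / 60.65 = 0.2559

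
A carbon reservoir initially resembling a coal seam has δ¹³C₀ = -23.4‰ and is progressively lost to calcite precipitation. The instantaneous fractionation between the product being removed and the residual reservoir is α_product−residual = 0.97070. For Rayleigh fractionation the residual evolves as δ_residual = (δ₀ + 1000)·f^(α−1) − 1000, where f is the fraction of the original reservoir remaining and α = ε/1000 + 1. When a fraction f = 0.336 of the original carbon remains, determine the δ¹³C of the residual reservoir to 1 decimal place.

Rayleigh residual: δ_res = (δ₀ + 1000)·f^(α−1) − 1000
α − 1 = -0.02930
f^(α−1) = 0.336^(-0.02930) = 1.032472
δ_res = (-23.4 + 1000) × 1.032472 − 1000 = 1008.312 − 1000 = 8.31‰

8.3‰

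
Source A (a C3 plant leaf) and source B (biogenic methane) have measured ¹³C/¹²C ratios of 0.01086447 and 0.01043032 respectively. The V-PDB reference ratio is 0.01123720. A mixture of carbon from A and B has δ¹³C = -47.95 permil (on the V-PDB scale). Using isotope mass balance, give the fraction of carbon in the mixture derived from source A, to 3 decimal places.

0.617

δ_A = (0.01086447/0.01123720 − 1)×1000 = (0.966831 − 1)×1000 = -33.169 permil
δ_B = (0.01043032/0.01123720 − 1)×1000 = (0.928196 − 1)×1000 = -71.804 permil
f_A = (δ_mix − δ_B)/(δ_A − δ_B) = (-47.95 − (-71.804))/(-33.169 − (-71.804))
f_A = 23.854 / 38.635 = 0.6174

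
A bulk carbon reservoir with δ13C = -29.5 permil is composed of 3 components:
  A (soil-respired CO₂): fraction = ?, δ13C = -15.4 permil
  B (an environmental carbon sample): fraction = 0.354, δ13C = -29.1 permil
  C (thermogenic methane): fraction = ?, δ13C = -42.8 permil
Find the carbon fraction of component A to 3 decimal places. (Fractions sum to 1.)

Let f_A and f_C be the unknown fractions; fractions sum to 1 so f_A + f_C = 0.646.
Mass balance: Σ fᵢ·δᵢ = δ_bulk ⇒ f_A·(-15.4) + f_C·(-42.8) = -29.5 − (-10.301) = -19.199
Substitute f_C = 0.646 − f_A:
f_A·(-15.4 − -42.8) = -19.199 − 0.646×(-42.8) = 8.450
f_A = 8.450 / 27.4 = 0.3084

0.308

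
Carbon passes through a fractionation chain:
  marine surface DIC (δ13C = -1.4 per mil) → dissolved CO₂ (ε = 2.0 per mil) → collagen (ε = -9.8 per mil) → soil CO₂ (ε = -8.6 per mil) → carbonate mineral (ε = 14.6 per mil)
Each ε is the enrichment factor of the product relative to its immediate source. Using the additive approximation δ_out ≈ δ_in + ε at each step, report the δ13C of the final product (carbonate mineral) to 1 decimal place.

step 1: δ ≈ -1.4 + (2.0) = 0.6 per mil
step 2: δ ≈ 0.6 + (-9.8) = -9.2 per mil
step 3: δ ≈ -9.2 + (-8.6) = -17.8 per mil
step 4: δ ≈ -17.8 + (14.6) = -3.2 per mil

-3.2 per mil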